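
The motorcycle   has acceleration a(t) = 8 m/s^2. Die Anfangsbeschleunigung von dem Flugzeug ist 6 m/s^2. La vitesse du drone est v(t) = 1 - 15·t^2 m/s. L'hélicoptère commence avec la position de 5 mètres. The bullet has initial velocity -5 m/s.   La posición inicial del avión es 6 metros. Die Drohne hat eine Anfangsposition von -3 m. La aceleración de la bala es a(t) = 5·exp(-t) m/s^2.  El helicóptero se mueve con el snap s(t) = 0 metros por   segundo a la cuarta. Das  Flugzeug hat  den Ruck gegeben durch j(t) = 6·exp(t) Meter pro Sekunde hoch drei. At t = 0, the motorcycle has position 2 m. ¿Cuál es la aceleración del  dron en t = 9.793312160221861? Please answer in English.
To solve this, we need to take 1 derivative of our velocity equation v(t) = 1 - 15·t^2. Differentiating velocity, we get acceleration: a(t) = -30·t. Using a(t) = -30·t and substituting t = 9.793312160221861, we find a = -293.799364806656.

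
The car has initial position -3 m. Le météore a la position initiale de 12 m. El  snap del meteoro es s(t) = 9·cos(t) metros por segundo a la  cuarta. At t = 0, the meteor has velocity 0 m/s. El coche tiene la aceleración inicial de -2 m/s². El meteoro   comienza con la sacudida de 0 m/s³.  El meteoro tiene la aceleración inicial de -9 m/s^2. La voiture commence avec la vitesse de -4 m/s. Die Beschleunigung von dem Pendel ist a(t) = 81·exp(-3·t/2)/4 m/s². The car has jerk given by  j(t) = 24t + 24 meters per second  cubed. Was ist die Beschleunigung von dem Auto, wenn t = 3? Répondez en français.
Nous devons trouver la primitive de notre équation du jerk j(t) = 24·t + 24 1 fois. En intégrant le jerk et en utilisant la condition initiale a(0) = -2, nous obtenons a(t) = 12·t^2 + 24·t - 2. En utilisant a(t) = 12·t^2 + 24·t - 2 et en substituant t = 3, nous trouvons a = 178.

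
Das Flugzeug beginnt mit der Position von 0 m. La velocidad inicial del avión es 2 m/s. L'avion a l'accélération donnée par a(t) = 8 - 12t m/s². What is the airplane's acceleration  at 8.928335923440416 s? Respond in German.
Wir haben die Beschleunigung a(t) = 8 - 12·t. Durch Einsetzen von t = 8.928335923440416: a(8.928335923440416) = -99.1400310812850.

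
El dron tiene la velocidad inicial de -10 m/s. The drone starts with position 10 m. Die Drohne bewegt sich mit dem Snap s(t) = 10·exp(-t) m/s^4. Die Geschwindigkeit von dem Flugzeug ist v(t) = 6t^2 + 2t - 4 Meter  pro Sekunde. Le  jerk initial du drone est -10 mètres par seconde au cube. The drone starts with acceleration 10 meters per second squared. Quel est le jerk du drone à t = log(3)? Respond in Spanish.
Debemos encontrar la integral de nuestra ecuación del snap s(t) = 10·exp(-t) 1 vez. La integral del snap, con j(0) = -10, da la sacudida: j(t) = -10·exp(-t). Tenemos la sacudida j(t) = -10·exp(-t). Sustituyendo t = log(3): j(log(3)) = -10/3.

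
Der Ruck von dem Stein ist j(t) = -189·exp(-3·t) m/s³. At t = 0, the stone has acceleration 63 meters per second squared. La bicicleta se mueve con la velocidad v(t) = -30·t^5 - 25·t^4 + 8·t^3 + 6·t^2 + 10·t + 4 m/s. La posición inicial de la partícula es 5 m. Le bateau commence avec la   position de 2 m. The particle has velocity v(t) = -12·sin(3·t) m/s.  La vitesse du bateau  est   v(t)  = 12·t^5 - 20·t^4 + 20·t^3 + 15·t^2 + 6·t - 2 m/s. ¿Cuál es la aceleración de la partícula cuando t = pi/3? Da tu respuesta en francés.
Pour résoudre ceci, nous devons prendre 1 dérivée de notre équation de la vitesse v(t) = -12·sin(3·t). En dérivant la vitesse, nous obtenons l'accélération: a(t) = -36·cos(3·t). De l'équation de l'accélération a(t) = -36·cos(3·t), nous substituons t = pi/3 pour obtenir a = 36.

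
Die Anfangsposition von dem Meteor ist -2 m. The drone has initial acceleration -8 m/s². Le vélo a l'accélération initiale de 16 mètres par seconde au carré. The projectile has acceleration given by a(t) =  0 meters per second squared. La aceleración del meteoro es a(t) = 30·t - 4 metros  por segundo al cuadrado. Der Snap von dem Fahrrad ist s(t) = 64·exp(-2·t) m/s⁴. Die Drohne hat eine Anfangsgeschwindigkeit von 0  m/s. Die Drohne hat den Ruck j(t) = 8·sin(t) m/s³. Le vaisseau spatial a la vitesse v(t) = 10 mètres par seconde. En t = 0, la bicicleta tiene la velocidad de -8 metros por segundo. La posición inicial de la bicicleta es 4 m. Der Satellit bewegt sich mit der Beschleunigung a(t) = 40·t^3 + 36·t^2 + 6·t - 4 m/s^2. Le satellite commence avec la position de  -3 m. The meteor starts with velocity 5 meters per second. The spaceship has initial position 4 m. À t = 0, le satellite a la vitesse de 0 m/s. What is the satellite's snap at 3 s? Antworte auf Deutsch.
Um dies zu lösen, müssen wir 2 Ableitungen unserer Gleichung für die Beschleunigung a(t) = 40·t^3 + 36·t^2 + 6·t - 4 nehmen. Die Ableitung von der Beschleunigung ergibt den Ruck: j(t) = 120·t^2 + 72·t + 6. Durch Ableiten von dem Ruck erhalten wir den Snap: s(t) = 240·t + 72. Mit s(t) = 240·t + 72 und Einsetzen von t = 3, finden wir s = 792.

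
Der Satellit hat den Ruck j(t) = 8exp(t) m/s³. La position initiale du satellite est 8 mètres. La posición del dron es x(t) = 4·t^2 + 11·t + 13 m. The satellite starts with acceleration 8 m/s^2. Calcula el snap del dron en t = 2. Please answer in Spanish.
Partiendo de la posición x(t) = 4·t^2 + 11·t + 13, tomamos 4 derivadas. La derivada de la posición da la velocidad: v(t) = 8·t + 11. La derivada de la velocidad da la aceleración: a(t) = 8. La derivada de la aceleración da la sacudida: j(t) = 0. Derivando la sacudida, obtenemos el snap: s(t) = 0. De la ecuación del snap s(t) = 0, sustituimos t = 2 para obtener s = 0.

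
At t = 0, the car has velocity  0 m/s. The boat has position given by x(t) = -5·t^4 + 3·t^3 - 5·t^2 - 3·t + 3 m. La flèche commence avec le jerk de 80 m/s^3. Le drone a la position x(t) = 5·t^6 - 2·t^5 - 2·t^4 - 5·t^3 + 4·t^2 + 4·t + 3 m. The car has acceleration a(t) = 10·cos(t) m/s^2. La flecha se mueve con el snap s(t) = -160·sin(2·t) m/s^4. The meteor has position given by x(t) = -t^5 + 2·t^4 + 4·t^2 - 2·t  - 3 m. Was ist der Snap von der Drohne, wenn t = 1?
Um dies zu lösen, müssen wir 4 Ableitungen unserer Gleichung für die Position x(t) = 5·t^6 - 2·t^5 - 2·t^4 - 5·t^3 + 4·t^2 + 4·t + 3 nehmen. Durch Ableiten von der Position erhalten wir die Geschwindigkeit: v(t) = 30·t^5 - 10·t^4 - 8·t^3 - 15·t^2 + 8·t + 4. Die Ableitung von der Geschwindigkeit ergibt die Beschleunigung: a(t) = 150·t^4 - 40·t^3 - 24·t^2 - 30·t + 8. Mit d/dt von a(t) finden wir j(t) = 600·t^3 - 120·t^2 - 48·t - 30. Mit d/dt von j(t) finden wir s(t) = 1800·t^2 - 240·t - 48. Mit s(t) = 1800·t^2 - 240·t - 48 und Einsetzen von t = 1, finden wir s = 1512.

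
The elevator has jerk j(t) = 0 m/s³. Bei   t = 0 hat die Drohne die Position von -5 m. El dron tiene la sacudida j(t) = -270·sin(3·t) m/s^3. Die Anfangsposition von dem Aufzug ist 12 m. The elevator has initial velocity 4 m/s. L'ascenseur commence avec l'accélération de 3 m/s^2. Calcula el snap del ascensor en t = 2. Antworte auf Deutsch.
Um dies zu lösen, müssen wir 1 Ableitung unserer Gleichung für den Ruck j(t) = 0 nehmen. Die Ableitung von dem Ruck ergibt den Snap: s(t) = 0. Aus der Gleichung für den Snap s(t) = 0, setzen wir t = 2 ein und erhalten s = 0.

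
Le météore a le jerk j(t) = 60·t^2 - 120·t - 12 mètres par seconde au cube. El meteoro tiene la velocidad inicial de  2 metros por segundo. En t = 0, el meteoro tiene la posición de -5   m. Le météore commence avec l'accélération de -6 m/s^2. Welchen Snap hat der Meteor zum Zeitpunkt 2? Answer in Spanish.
Debemos derivar nuestra ecuación de la sacudida j(t) = 60·t^2 - 120·t - 12 1 vez. La derivada de la sacudida da el snap: s(t) = 120·t - 120. De la ecuación del snap s(t) = 120·t - 120, sustituimos t = 2 para obtener s = 120.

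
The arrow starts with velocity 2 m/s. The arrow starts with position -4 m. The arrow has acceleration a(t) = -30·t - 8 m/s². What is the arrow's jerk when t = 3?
We must differentiate our acceleration equation a(t) = -30·t - 8 1 time. Differentiating acceleration, we get jerk: j(t) = -30. Using j(t) = -30 and substituting t = 3, we find j = -30.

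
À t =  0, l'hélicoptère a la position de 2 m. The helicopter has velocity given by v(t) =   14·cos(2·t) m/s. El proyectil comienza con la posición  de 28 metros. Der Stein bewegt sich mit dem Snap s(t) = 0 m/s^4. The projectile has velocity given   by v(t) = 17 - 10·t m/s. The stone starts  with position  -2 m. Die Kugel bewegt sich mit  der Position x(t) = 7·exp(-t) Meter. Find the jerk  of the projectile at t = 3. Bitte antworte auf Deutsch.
Um dies zu lösen, müssen wir 2 Ableitungen unserer Gleichung für die Geschwindigkeit v(t) = 17 - 10·t nehmen. Durch Ableiten von der Geschwindigkeit erhalten wir die Beschleunigung: a(t) = -10. Mit d/dt von a(t) finden wir j(t) = 0. Aus der Gleichung für den Ruck j(t) = 0, setzen wir t = 3 ein und erhalten j = 0.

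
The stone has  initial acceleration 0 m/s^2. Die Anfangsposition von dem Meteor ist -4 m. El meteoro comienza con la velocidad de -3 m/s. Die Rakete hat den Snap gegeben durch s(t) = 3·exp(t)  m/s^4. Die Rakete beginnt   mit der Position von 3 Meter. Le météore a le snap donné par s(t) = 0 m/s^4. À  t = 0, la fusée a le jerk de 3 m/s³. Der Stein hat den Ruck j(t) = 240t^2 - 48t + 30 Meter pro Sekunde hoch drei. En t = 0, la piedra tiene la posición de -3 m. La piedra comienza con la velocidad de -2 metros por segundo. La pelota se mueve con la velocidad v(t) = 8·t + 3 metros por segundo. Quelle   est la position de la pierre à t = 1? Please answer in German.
Wir müssen unsere Gleichung für den Ruck j(t) = 240·t^2 - 48·t + 30 3-mal integrieren. Durch Integration von dem Ruck und Verwendung der Anfangsbedingung a(0) = 0, erhalten wir a(t) = 2·t·(40·t^2 - 12·t + 15). Mit ∫a(t)dt und Anwendung von v(0) = -2, finden wir v(t) = 20·t^4 - 8·t^3 + 15·t^2 - 2. Mit ∫v(t)dt und Anwendung von x(0) = -3, finden wir x(t) = 4·t^5 - 2·t^4 + 5·t^3 - 2·t - 3. Mit x(t) = 4·t^5 - 2·t^4 + 5·t^3 - 2·t - 3 und Einsetzen von t = 1, finden wir x = 2.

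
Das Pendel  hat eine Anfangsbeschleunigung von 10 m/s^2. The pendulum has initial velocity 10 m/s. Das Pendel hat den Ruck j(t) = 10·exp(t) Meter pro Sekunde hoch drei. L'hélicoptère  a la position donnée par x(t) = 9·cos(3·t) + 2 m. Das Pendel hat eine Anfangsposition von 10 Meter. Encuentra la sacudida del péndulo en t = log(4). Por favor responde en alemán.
Aus der Gleichung für den Ruck j(t) = 10·exp(t), setzen wir t = log(4) ein und erhalten j = 40.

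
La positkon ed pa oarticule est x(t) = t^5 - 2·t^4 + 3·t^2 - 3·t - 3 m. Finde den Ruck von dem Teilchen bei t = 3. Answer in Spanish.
Partiendo de la posición x(t) = t^5 - 2·t^4 + 3·t^2 - 3·t - 3, tomamos 3 derivadas. Derivando la posición, obtenemos la velocidad: v(t) = 5·t^4 - 8·t^3 + 6·t - 3. La derivada de la velocidad da la aceleración: a(t) = 20·t^3 - 24·t^2 + 6. La derivada de la aceleración da la sacudida: j(t) = 60·t^2 - 48·t. Usando j(t) = 60·t^2 - 48·t y sustituyendo t = 3, encontramos j = 396.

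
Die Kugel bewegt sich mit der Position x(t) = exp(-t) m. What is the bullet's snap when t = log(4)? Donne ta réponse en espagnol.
Debemos derivar nuestra ecuación de la posición x(t) = exp(-t) 4 veces. Derivando la posición, obtenemos la velocidad: v(t) = -exp(-t). Tomando d/dt de v(t), encontramos a(t) = exp(-t). Tomando d/dt de a(t), encontramos j(t) = -exp(-t). Derivando la sacudida, obtenemos el snap: s(t) = exp(-t). Usando s(t) = exp(-t) y sustituyendo t = log(4), encontramos s = 1/4.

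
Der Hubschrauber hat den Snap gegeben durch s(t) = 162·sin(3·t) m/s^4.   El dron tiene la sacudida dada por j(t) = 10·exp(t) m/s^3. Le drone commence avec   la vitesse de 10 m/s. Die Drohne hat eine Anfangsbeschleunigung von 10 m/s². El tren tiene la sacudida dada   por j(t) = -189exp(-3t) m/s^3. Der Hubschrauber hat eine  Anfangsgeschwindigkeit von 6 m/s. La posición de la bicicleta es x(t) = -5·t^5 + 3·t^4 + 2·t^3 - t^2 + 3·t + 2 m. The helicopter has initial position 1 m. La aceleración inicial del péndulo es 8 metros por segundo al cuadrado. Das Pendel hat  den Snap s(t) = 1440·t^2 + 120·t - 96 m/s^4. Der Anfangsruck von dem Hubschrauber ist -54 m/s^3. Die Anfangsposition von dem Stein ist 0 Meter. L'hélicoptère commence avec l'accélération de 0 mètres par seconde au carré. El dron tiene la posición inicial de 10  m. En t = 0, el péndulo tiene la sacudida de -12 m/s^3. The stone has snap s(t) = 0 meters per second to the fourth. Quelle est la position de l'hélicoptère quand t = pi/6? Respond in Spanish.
Debemos encontrar la antiderivada de nuestra ecuación del snap s(t) = 162·sin(3·t) 4 veces. Tomando ∫s(t)dt y aplicando j(0) = -54, encontramos j(t) = -54·cos(3·t). La integral de la sacudida, con a(0) = 0, da la aceleración: a(t) = -18·sin(3·t). La integral de la aceleración es la velocidad. Usando v(0) = 6, obtenemos v(t) = 6·cos(3·t). Integrando la velocidad y usando la condición inicial x(0) = 1, obtenemos x(t) = 2·sin(3·t) + 1. Usando x(t) = 2·sin(3·t) + 1 y sustituyendo t = pi/6, encontramos x = 3.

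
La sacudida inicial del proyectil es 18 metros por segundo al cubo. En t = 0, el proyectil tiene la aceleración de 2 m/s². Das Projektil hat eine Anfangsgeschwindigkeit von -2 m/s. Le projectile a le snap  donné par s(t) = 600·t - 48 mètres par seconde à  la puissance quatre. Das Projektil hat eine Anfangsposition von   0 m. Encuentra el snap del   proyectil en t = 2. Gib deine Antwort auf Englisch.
We have snap s(t) = 600·t - 48. Substituting t = 2: s(2) = 1152.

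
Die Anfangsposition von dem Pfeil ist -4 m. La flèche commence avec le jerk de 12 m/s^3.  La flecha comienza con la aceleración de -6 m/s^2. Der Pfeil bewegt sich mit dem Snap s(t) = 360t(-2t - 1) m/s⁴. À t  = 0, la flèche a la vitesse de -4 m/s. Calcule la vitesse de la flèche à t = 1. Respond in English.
Starting from snap s(t) = 360·t·(-2·t - 1), we take 3 integrals. Finding the integral of s(t) and using j(0) = 12: j(t) = -240·t^3 - 180·t^2 + 12. The antiderivative of jerk is acceleration. Using a(0) = -6, we get a(t) = -60·t^4 - 60·t^3 + 12·t - 6. The integral of acceleration is velocity. Using v(0) = -4, we get v(t) = -12·t^5 - 15·t^4 + 6·t^2 - 6·t - 4. We have velocity v(t) = -12·t^5 - 15·t^4 + 6·t^2 - 6·t - 4. Substituting t = 1: v(1) = -31.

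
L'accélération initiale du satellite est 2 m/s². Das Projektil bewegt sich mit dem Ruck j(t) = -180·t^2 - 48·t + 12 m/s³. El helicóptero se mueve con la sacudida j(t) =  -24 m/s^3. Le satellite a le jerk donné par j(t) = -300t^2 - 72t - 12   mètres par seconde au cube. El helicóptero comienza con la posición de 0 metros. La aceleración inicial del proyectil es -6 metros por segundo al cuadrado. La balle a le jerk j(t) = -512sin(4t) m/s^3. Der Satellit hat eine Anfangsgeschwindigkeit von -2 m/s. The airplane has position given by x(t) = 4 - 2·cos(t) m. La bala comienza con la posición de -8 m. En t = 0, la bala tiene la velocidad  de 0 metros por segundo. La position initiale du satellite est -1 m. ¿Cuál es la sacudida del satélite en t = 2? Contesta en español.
Tenemos la sacudida j(t) = -300·t^2 - 72·t - 12. Sustituyendo t = 2: j(2) = -1356.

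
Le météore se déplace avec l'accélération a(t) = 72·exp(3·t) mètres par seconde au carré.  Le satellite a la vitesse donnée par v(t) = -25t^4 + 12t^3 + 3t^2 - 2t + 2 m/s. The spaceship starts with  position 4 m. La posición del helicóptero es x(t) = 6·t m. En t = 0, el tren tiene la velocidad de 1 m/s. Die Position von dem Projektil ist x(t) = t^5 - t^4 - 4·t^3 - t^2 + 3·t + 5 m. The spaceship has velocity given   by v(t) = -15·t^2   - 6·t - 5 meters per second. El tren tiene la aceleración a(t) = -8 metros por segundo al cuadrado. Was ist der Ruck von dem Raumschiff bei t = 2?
Ausgehend von der Geschwindigkeit v(t) = -15·t^2 - 6·t - 5, nehmen wir 2 Ableitungen. Die Ableitung von der Geschwindigkeit ergibt die Beschleunigung: a(t) = -30·t - 6. Die Ableitung von der Beschleunigung ergibt den Ruck: j(t) = -30. Aus der Gleichung für den Ruck j(t) = -30, setzen wir t = 2 ein und erhalten j = -30.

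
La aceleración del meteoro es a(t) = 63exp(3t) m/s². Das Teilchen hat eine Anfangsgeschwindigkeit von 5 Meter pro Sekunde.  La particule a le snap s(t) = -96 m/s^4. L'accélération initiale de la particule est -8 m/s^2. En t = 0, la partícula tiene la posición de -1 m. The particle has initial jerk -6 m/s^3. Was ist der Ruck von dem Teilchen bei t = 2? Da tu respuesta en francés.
Pour résoudre ceci, nous devons prendre 1 primitive de notre équation du snap s(t) = -96. En prenant ∫s(t)dt et en appliquant j(0) = -6, nous trouvons j(t) = -96·t - 6. En utilisant j(t) = -96·t - 6 et en substituant t = 2, nous trouvons j = -198.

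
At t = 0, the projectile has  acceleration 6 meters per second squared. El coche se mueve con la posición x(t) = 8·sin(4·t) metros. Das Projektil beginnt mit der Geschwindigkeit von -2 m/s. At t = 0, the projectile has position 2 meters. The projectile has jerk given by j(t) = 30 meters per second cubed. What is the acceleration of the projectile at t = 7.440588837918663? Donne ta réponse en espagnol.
Debemos encontrar la antiderivada de nuestra ecuación de la sacudida j(t) = 30 1 vez. Integrando la sacudida y usando la condición inicial a(0) = 6, obtenemos a(t) = 30·t + 6. Usando a(t) = 30·t + 6 y sustituyendo t = 7.440588837918663, encontramos a = 229.217665137560.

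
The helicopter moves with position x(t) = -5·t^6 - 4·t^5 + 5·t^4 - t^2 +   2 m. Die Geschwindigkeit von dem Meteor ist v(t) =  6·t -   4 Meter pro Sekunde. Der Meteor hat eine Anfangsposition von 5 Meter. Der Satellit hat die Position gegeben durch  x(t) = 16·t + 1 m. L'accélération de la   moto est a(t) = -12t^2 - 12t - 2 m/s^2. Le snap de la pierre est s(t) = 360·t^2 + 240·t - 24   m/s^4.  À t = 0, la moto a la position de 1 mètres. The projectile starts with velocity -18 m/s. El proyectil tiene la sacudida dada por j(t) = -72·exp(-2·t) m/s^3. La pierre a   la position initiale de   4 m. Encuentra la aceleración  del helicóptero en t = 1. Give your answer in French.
En partant de la position x(t) = -5·t^6 - 4·t^5 + 5·t^4 - t^2 + 2, nous prenons 2 dérivées. En prenant d/dt de x(t), nous trouvons v(t) = -30·t^5 - 20·t^4 + 20·t^3 - 2·t. La dérivée de la vitesse donne l'accélération: a(t) = -150·t^4 - 80·t^3 + 60·t^2 - 2. En utilisant a(t) = -150·t^4 - 80·t^3 + 60·t^2 - 2 et en substituant t = 1, nous trouvons a = -172.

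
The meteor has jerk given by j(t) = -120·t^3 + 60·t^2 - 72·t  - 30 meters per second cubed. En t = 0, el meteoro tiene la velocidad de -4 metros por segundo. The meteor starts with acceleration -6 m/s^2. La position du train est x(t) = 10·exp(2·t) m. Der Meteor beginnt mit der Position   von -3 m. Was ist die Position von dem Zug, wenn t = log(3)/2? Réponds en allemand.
Mit x(t) = 10·exp(2·t) und Einsetzen von t = log(3)/2, finden wir x = 30.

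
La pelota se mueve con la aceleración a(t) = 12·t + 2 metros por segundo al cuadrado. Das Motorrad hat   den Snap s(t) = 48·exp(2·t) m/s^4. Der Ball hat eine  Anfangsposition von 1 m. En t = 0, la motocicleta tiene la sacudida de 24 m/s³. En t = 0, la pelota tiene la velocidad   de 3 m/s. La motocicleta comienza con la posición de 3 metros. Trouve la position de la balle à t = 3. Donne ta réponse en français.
Nous devons intégrer notre équation de l'accélération a(t) = 12·t + 2 2 fois. L'intégrale de l'accélération, avec v(0) = 3, donne la vitesse: v(t) = 6·t^2 + 2·t + 3. L'intégrale de la vitesse, avec x(0) = 1, donne la position: x(t) = 2·t^3 + t^2 + 3·t + 1. De l'équation de la position x(t) = 2·t^3 + t^2 + 3·t + 1, nous substituons t = 3 pour obtenir x = 73.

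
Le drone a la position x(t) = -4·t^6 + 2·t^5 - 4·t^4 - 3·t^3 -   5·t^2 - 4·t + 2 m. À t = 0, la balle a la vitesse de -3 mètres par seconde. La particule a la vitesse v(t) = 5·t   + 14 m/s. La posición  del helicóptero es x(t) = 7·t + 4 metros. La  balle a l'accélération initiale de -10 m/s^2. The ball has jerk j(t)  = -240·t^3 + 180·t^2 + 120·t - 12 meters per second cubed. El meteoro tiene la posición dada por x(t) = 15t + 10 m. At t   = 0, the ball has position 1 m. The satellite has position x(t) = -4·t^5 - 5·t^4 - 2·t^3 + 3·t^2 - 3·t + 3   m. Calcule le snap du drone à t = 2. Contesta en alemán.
Wir müssen unsere Gleichung für die Position x(t) = -4·t^6 + 2·t^5 - 4·t^4 - 3·t^3 - 5·t^2 - 4·t + 2 4-mal ableiten. Durch Ableiten von der Position erhalten wir die Geschwindigkeit: v(t) = -24·t^5 + 10·t^4 - 16·t^3 - 9·t^2 - 10·t - 4. Die Ableitung von der Geschwindigkeit ergibt die Beschleunigung: a(t) = -120·t^4 + 40·t^3 - 48·t^2 - 18·t - 10. Durch Ableiten von der Beschleunigung erhalten wir den Ruck: j(t) = -480·t^3 + 120·t^2 - 96·t - 18. Mit d/dt von j(t) finden wir s(t) = -1440·t^2 + 240·t - 96. Aus der Gleichung für den Snap s(t) = -1440·t^2 + 240·t - 96, setzen wir t = 2 ein und erhalten s = -5376.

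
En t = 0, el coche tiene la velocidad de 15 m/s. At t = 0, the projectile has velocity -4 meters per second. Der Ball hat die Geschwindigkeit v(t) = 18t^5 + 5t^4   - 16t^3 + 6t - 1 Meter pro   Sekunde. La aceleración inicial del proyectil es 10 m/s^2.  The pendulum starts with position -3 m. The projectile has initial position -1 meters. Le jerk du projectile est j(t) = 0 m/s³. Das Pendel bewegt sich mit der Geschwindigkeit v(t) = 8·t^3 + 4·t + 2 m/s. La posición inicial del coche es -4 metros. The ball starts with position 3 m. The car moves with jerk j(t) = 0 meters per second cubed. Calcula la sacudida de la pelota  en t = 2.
Debemos derivar nuestra ecuación de la velocidad v(t) = 18·t^5 + 5·t^4 - 16·t^3 + 6·t - 1 2 veces. Tomando d/dt de v(t), encontramos a(t) = 90·t^4 + 20·t^3 - 48·t^2 + 6. Tomando d/dt de a(t), encontramos j(t) = 360·t^3 + 60·t^2 - 96·t. Tenemos la sacudida j(t) = 360·t^3 + 60·t^2 - 96·t. Sustituyendo t = 2: j(2) = 2928.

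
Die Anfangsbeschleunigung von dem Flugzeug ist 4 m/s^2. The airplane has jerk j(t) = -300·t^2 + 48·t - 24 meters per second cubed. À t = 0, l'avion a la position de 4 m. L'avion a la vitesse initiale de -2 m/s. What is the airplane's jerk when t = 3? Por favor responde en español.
Usando j(t) = -300·t^2 + 48·t - 24 y sustituyendo t = 3, encontramos j = -2580.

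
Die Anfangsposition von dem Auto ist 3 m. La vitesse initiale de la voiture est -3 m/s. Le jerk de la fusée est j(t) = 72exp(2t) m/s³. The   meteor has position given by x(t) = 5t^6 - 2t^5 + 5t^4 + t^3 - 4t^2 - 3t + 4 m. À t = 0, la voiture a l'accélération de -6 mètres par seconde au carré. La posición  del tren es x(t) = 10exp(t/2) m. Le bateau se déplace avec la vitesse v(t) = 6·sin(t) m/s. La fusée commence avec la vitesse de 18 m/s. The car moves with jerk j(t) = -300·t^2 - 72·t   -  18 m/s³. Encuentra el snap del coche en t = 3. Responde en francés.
En partant du jerk j(t) = -300·t^2 - 72·t - 18, nous prenons 1 dérivée. La dérivée du jerk donne le snap: s(t) = -600·t - 72. En utilisant s(t) = -600·t - 72 et en substituant t = 3, nous trouvons s = -1872.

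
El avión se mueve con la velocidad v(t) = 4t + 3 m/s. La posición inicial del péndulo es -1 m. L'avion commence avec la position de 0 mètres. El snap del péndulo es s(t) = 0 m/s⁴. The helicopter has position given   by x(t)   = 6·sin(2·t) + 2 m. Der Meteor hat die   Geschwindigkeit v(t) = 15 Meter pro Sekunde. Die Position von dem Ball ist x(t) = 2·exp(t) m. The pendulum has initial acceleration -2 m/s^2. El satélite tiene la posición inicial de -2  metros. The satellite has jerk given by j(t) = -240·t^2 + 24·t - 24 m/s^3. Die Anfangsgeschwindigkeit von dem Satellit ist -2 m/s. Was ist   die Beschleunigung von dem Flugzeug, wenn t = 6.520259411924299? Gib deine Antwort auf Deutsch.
Ausgehend von der Geschwindigkeit v(t) = 4·t + 3, nehmen wir 1 Ableitung. Die Ableitung von der Geschwindigkeit ergibt die Beschleunigung: a(t) = 4. Aus der Gleichung für die Beschleunigung a(t) = 4, setzen wir t = 6.520259411924299 ein und erhalten a = 4.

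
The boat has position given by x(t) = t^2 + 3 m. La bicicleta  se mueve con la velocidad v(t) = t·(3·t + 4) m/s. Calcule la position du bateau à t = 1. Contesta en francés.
De l'équation de la position x(t) = t^2 + 3, nous substituons t = 1 pour obtenir x = 4.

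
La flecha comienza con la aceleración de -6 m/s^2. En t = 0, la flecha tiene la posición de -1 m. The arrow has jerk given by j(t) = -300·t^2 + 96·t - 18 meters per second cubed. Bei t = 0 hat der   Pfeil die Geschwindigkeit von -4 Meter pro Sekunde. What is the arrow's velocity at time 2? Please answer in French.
En partant du jerk j(t) = -300·t^2 + 96·t - 18, nous prenons 2 intégrales. En intégrant le jerk et en utilisant la condition initiale a(0) = -6, nous obtenons a(t) = -100·t^3 + 48·t^2 - 18·t - 6. La primitive de l'accélération est la vitesse. En utilisant v(0) = -4, nous obtenons v(t) = -25·t^4 + 16·t^3 - 9·t^2 - 6·t - 4. En utilisant v(t) = -25·t^4 + 16·t^3 - 9·t^2 - 6·t - 4 et en substituant t = 2, nous trouvons v = -324.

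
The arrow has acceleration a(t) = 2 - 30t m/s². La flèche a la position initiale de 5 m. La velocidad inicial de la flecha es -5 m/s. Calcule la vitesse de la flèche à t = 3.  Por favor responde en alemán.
Wir müssen die Stammfunktion unserer Gleichung für die Beschleunigung a(t) = 2 - 30·t 1-mal finden. Durch Integration von der Beschleunigung und Verwendung der Anfangsbedingung v(0) = -5, erhalten wir v(t) = -15·t^2 + 2·t - 5. Aus der Gleichung für die Geschwindigkeit v(t) = -15·t^2 + 2·t - 5, setzen wir t = 3 ein und erhalten v = -134.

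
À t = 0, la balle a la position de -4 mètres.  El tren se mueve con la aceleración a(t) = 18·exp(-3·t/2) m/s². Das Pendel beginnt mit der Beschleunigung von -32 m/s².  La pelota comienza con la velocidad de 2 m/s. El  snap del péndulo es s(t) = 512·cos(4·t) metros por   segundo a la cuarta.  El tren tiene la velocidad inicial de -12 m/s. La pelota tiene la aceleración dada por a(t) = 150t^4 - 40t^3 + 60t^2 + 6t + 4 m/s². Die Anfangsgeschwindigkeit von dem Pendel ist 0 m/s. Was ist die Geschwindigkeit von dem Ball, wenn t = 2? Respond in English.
To solve this, we need to take 1 integral of our acceleration equation a(t) = 150·t^4 - 40·t^3 + 60·t^2 + 6·t + 4. The integral of acceleration, with v(0) = 2, gives velocity: v(t) = 30·t^5 - 10·t^4 + 20·t^3 + 3·t^2 + 4·t + 2. We have velocity v(t) = 30·t^5 - 10·t^4 + 20·t^3 + 3·t^2 + 4·t + 2. Substituting t = 2: v(2) = 982.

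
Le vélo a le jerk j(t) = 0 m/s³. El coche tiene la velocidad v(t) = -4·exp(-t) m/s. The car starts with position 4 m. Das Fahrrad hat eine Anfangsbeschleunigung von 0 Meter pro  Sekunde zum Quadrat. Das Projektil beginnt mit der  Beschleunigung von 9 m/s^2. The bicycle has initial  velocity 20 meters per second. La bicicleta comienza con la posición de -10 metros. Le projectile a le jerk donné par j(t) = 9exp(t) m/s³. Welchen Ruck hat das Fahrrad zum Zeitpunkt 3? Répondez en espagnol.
De la ecuación de la sacudida j(t) = 0, sustituimos t = 3 para obtener j = 0.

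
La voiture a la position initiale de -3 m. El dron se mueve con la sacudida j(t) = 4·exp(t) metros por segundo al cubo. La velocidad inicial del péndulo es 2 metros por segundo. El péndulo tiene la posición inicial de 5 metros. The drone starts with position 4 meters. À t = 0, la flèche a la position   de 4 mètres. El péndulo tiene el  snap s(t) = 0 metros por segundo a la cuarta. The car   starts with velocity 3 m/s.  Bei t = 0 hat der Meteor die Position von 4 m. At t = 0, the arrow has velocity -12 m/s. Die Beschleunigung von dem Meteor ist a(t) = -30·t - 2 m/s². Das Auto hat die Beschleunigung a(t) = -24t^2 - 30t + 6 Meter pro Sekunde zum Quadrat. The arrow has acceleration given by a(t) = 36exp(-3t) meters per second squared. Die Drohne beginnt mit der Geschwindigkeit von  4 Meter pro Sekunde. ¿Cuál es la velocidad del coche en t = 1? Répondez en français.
Nous devons trouver la primitive de notre équation de l'accélération a(t) = -24·t^2 - 30·t + 6 1 fois. L'intégrale de l'accélération, avec v(0) = 3, donne la vitesse: v(t) = -8·t^3 - 15·t^2 + 6·t + 3. De l'équation de la vitesse v(t) = -8·t^3 - 15·t^2 + 6·t + 3, nous substituons t = 1 pour obtenir v = -14.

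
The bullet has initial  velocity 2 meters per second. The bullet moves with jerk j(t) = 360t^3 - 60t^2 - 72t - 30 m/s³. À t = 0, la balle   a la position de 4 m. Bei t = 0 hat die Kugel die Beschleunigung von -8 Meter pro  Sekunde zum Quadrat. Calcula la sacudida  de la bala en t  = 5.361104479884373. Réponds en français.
En utilisant j(t) = 360·t^3 - 60·t^2 - 72·t - 30 et en substituant t = 5.361104479884373, nous trouvons j = 53330.4269914053.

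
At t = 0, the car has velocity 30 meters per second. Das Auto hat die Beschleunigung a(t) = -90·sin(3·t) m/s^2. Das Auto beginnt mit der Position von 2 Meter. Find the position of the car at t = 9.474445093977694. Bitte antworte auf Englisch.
To find the answer, we compute 2 integrals of a(t) = -90·sin(3·t). Finding the integral of a(t) and using v(0) = 30: v(t) = 30·cos(3·t). Taking ∫v(t)dt and applying x(0) = 2, we find x(t) = 10·sin(3·t) + 2. From the given position equation x(t) = 10·sin(3·t) + 2, we substitute t = 9.474445093977694 to get x = 0.515493290416156.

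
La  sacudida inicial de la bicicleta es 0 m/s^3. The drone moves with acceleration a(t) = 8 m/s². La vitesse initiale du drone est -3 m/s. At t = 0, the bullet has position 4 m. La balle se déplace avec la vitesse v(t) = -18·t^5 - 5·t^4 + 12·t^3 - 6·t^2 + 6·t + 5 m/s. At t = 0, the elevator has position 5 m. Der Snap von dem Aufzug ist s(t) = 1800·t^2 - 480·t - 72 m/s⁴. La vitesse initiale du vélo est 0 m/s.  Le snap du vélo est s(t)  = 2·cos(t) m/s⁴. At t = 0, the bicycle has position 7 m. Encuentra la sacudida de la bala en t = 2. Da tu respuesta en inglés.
To solve this, we need to take 2 derivatives of our velocity equation v(t) = -18·t^5 - 5·t^4 + 12·t^3 - 6·t^2 + 6·t + 5. Taking d/dt of v(t), we find a(t) = -90·t^4 - 20·t^3 + 36·t^2 - 12·t + 6. The derivative of acceleration gives jerk: j(t) = -360·t^3 - 60·t^2 + 72·t - 12. We have jerk j(t) = -360·t^3 - 60·t^2 + 72·t - 12. Substituting t = 2: j(2) = -2988.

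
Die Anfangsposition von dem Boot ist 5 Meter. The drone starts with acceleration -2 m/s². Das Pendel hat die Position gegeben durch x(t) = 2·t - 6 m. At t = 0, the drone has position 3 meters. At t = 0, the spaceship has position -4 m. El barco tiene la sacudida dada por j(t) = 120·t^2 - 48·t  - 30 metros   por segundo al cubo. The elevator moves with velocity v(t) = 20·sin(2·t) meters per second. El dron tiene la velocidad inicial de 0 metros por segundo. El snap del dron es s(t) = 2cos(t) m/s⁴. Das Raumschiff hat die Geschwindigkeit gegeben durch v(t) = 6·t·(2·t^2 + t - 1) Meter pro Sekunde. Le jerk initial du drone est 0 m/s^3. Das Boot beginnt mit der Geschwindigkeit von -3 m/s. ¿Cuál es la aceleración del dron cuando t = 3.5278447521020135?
Necesitamos integrar nuestra ecuación del snap s(t) = 2·cos(t) 2 veces. La integral del snap es la sacudida. Usando j(0) = 0, obtenemos j(t) = 2·sin(t). Integrando la sacudida y usando la condición inicial a(0) = -2, obtenemos a(t) = -2·cos(t). Tenemos la aceleración a(t) = -2·cos(t). Sustituyendo t = 3.5278447521020135: a(3.5278447521020135) = 1.85265493853068.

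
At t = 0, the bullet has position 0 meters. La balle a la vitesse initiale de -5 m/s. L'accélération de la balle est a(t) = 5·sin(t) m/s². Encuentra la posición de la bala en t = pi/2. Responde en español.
Para resolver esto, necesitamos tomar 2 antiderivadas de nuestra ecuación de la aceleración a(t) = 5·sin(t). La antiderivada de la aceleración es la velocidad. Usando v(0) = -5, obtenemos v(t) = -5·cos(t). La antiderivada de la velocidad, con x(0) = 0, da la posición: x(t) = -5·sin(t). Usando x(t) = -5·sin(t) y sustituyendo t = pi/2, encontramos x = -5.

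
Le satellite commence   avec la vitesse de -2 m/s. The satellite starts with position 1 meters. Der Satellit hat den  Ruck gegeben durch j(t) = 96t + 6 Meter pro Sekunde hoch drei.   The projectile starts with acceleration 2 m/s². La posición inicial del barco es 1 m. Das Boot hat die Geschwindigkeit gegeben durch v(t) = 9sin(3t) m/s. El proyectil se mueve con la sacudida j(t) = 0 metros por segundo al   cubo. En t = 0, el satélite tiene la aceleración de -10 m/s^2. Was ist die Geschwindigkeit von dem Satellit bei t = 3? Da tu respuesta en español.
Partiendo de la sacudida j(t) = 96·t + 6, tomamos 2 antiderivadas. La integral de la sacudida es la aceleración. Usando a(0) = -10, obtenemos a(t) = 48·t^2 + 6·t - 10. La antiderivada de la aceleración es la velocidad. Usando v(0) = -2, obtenemos v(t) = 16·t^3 + 3·t^2 - 10·t - 2. De la ecuación de la velocidad v(t) = 16·t^3 + 3·t^2 - 10·t - 2, sustituimos t = 3 para obtener v = 427.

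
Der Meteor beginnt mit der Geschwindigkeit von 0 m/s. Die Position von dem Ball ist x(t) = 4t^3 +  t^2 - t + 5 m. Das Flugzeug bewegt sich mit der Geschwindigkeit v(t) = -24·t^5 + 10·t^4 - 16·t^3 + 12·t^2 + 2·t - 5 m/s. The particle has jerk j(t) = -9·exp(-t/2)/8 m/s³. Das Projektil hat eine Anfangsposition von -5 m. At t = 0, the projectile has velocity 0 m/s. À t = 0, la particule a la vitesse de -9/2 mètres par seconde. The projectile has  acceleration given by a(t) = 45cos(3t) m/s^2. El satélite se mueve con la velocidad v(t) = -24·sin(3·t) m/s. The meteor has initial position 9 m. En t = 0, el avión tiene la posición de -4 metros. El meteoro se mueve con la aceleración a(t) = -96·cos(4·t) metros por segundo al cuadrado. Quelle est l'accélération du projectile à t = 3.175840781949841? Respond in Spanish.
De la ecuación de la aceleración a(t) = 45·cos(3·t), sustituimos t = 3.175840781949841 para obtener a = -44.7626896773236.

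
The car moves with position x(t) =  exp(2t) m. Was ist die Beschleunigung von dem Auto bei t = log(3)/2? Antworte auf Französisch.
Pour résoudre ceci, nous devons prendre 2 dérivées de notre équation de la position x(t) = exp(2·t). En prenant d/dt de x(t), nous trouvons v(t) = 2·exp(2·t). En dérivant la vitesse, nous obtenons l'accélération: a(t) = 4·exp(2·t). Nous avons l'accélération a(t) = 4·exp(2·t). En substituant t = log(3)/2: a(log(3)/2) = 12.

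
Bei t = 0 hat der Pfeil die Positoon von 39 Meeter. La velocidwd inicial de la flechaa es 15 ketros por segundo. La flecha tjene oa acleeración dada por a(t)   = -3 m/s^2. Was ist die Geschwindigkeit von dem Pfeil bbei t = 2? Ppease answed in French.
En partant de l'accélération a(t) = -3, nous prenons 1 intégrale. En intégrant l'accélération et en utilisant la condition initiale v(0) = 15, nous obtenons v(t) = 15 - 3·t. Nous avons la vitesse v(t) = 15 - 3·t. En substituant t = 2: v(2) = 9.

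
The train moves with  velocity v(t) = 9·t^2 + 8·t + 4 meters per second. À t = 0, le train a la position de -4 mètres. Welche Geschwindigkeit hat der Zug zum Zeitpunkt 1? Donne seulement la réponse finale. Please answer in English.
The answer is 21.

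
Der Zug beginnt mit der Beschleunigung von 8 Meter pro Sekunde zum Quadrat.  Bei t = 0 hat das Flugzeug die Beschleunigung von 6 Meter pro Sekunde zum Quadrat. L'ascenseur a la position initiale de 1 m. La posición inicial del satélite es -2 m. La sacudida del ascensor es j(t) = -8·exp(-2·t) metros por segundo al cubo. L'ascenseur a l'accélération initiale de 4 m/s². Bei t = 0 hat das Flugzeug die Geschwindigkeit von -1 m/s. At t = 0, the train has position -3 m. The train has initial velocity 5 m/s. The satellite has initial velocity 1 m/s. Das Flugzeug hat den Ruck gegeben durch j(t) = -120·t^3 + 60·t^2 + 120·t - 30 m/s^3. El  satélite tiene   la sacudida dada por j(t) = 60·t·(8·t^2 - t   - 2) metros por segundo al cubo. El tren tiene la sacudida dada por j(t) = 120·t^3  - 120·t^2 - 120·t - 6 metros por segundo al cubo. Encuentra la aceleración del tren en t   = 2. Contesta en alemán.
Wir müssen unsere Gleichung für den Ruck j(t) = 120·t^3 - 120·t^2 - 120·t - 6 1-mal integrieren. Das Integral von dem Ruck, mit a(0) = 8, ergibt die Beschleunigung: a(t) = 30·t^4 - 40·t^3 - 60·t^2 - 6·t + 8. Mit a(t) = 30·t^4 - 40·t^3 - 60·t^2 - 6·t + 8 und Einsetzen von t = 2, finden wir a = -84.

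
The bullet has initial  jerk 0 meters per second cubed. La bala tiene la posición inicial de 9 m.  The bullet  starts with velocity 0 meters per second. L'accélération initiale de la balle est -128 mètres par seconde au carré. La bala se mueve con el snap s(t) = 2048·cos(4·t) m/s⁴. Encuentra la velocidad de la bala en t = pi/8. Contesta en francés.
Nous devons trouver la primitive de notre équation du snap s(t) = 2048·cos(4·t) 3 fois. La primitive du snap est le jerk. En utilisant j(0) = 0, nous obtenons j(t) = 512·sin(4·t). L'intégrale du jerk est l'accélération. En utilisant a(0) = -128, nous obtenons a(t) = -128·cos(4·t). L'intégrale de l'accélération, avec v(0) = 0, donne la vitesse: v(t) = -32·sin(4·t). De l'équation de la vitesse v(t) = -32·sin(4·t), nous substituons t = pi/8 pour obtenir v = -32.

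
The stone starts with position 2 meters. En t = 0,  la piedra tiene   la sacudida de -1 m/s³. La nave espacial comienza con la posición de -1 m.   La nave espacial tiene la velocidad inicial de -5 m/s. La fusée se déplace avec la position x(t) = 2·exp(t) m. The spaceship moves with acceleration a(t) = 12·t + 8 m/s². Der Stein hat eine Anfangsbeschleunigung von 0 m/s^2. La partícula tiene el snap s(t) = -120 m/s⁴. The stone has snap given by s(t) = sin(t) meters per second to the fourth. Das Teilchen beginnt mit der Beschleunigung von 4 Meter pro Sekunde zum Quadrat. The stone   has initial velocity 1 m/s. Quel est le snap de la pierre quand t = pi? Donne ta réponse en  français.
De l'équation du snap s(t) = sin(t), nous substituons t = pi pour obtenir s = 0.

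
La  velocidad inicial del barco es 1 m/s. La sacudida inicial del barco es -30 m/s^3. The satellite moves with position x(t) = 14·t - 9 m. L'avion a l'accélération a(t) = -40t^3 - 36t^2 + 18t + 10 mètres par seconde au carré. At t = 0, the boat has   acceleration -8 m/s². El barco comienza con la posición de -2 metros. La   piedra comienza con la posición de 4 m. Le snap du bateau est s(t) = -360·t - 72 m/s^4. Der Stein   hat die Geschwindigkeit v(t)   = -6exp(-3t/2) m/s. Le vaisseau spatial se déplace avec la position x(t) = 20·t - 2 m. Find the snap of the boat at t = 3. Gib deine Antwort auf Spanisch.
Tenemos el snap s(t) = -360·t - 72. Sustituyendo t = 3: s(3) = -1152.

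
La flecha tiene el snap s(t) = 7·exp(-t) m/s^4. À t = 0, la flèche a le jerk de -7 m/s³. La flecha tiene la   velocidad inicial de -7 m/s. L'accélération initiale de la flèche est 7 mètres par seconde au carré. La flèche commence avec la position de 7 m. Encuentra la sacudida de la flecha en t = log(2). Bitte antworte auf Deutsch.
Um dies zu lösen, müssen wir 1 Stammfunktion unserer Gleichung für den Snap s(t) = 7·exp(-t) finden. Das Integral von dem Snap, mit j(0) = -7, ergibt den Ruck: j(t) = -7·exp(-t). Wir haben den Ruck j(t) = -7·exp(-t). Durch Einsetzen von t = log(2): j(log(2)) = -7/2.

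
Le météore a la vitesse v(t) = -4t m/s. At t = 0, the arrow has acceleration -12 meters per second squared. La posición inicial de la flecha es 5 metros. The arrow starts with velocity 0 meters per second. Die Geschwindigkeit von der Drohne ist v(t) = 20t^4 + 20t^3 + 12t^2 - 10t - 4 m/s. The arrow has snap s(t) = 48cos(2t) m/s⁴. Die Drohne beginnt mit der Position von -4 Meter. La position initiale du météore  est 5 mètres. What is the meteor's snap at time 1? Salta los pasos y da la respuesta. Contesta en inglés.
s(1) = 0.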